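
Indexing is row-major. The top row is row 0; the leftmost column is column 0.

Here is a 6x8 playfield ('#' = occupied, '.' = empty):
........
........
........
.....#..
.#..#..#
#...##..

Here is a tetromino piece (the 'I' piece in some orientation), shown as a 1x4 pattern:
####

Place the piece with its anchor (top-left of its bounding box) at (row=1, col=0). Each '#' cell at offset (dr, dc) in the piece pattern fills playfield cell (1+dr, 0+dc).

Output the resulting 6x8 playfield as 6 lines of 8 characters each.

Answer: ........
####....
........
.....#..
.#..#..#
#...##..

Derivation:
Fill (1+0,0+0) = (1,0)
Fill (1+0,0+1) = (1,1)
Fill (1+0,0+2) = (1,2)
Fill (1+0,0+3) = (1,3)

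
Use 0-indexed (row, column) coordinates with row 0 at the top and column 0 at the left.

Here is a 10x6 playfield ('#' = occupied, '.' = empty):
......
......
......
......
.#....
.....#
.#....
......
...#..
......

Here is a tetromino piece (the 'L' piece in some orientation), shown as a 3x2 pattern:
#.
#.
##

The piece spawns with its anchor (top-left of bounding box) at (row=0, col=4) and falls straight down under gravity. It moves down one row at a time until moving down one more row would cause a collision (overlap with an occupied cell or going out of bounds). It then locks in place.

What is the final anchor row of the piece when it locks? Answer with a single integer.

Spawn at (row=0, col=4). Try each row:
  row 0: fits
  row 1: fits
  row 2: fits
  row 3: blocked -> lock at row 2

Answer: 2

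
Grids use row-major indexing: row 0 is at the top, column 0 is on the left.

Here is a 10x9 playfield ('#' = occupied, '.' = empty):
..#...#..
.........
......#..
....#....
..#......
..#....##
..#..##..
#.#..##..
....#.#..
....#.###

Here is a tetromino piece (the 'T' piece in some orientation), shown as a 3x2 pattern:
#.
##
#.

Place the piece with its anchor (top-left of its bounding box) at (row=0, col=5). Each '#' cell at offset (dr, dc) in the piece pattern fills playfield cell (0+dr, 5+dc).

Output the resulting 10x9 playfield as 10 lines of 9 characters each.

Answer: ..#..##..
.....##..
.....##..
....#....
..#......
..#....##
..#..##..
#.#..##..
....#.#..
....#.###

Derivation:
Fill (0+0,5+0) = (0,5)
Fill (0+1,5+0) = (1,5)
Fill (0+1,5+1) = (1,6)
Fill (0+2,5+0) = (2,5)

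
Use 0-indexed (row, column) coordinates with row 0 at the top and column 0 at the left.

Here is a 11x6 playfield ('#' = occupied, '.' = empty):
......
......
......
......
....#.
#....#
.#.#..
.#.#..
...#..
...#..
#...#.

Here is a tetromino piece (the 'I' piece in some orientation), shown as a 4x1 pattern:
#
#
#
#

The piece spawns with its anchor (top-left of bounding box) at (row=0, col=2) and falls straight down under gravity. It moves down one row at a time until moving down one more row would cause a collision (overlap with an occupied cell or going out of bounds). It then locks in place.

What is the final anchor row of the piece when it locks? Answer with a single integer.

Spawn at (row=0, col=2). Try each row:
  row 0: fits
  row 1: fits
  row 2: fits
  row 3: fits
  row 4: fits
  row 5: fits
  row 6: fits
  row 7: fits
  row 8: blocked -> lock at row 7

Answer: 7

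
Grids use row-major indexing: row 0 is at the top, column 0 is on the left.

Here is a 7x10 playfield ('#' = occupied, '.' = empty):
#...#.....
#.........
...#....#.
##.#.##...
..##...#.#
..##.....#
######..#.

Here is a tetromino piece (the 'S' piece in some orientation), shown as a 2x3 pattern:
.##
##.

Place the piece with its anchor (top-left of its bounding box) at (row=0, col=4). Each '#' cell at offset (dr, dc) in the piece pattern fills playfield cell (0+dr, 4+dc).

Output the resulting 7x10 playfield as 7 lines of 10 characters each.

Fill (0+0,4+1) = (0,5)
Fill (0+0,4+2) = (0,6)
Fill (0+1,4+0) = (1,4)
Fill (0+1,4+1) = (1,5)

Answer: #...###...
#...##....
...#....#.
##.#.##...
..##...#.#
..##.....#
######..#.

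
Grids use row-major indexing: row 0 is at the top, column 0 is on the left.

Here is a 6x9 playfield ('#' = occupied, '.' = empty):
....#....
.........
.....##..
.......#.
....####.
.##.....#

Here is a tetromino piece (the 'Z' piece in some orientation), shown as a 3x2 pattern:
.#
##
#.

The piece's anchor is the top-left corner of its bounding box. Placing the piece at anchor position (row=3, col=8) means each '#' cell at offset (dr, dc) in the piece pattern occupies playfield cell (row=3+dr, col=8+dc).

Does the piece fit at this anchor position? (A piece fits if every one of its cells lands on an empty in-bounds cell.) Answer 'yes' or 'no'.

Answer: no

Derivation:
Check each piece cell at anchor (3, 8):
  offset (0,1) -> (3,9): out of bounds -> FAIL
  offset (1,0) -> (4,8): empty -> OK
  offset (1,1) -> (4,9): out of bounds -> FAIL
  offset (2,0) -> (5,8): occupied ('#') -> FAIL
All cells valid: no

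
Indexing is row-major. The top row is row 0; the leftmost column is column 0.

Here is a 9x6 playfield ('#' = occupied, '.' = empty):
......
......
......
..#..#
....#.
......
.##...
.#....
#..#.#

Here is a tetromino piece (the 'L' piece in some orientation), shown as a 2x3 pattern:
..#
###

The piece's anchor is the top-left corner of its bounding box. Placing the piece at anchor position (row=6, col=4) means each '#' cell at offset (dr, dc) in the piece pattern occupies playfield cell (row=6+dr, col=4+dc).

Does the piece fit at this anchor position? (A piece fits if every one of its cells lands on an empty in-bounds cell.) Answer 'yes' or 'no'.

Answer: no

Derivation:
Check each piece cell at anchor (6, 4):
  offset (0,2) -> (6,6): out of bounds -> FAIL
  offset (1,0) -> (7,4): empty -> OK
  offset (1,1) -> (7,5): empty -> OK
  offset (1,2) -> (7,6): out of bounds -> FAIL
All cells valid: no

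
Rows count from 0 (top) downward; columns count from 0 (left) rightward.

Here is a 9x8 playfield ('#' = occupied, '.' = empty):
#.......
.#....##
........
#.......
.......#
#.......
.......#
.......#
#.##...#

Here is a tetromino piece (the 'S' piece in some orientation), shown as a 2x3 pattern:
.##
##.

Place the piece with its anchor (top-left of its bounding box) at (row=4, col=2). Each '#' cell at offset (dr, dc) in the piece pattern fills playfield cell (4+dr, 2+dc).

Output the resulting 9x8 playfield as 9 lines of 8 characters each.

Fill (4+0,2+1) = (4,3)
Fill (4+0,2+2) = (4,4)
Fill (4+1,2+0) = (5,2)
Fill (4+1,2+1) = (5,3)

Answer: #.......
.#....##
........
#.......
...##..#
#.##....
.......#
.......#
#.##...#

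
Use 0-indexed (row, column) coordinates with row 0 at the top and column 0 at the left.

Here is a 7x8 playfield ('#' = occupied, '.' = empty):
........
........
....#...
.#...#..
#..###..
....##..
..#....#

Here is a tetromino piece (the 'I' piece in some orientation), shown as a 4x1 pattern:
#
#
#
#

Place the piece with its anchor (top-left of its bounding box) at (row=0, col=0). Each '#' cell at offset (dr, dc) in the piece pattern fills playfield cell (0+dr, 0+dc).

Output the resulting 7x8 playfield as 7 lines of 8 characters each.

Fill (0+0,0+0) = (0,0)
Fill (0+1,0+0) = (1,0)
Fill (0+2,0+0) = (2,0)
Fill (0+3,0+0) = (3,0)

Answer: #.......
#.......
#...#...
##...#..
#..###..
....##..
..#....#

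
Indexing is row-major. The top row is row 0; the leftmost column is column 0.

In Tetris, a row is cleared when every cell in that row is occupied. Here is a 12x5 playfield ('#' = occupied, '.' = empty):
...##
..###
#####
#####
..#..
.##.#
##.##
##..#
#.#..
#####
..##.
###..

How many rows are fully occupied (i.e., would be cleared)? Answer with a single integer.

Check each row:
  row 0: 3 empty cells -> not full
  row 1: 2 empty cells -> not full
  row 2: 0 empty cells -> FULL (clear)
  row 3: 0 empty cells -> FULL (clear)
  row 4: 4 empty cells -> not full
  row 5: 2 empty cells -> not full
  row 6: 1 empty cell -> not full
  row 7: 2 empty cells -> not full
  row 8: 3 empty cells -> not full
  row 9: 0 empty cells -> FULL (clear)
  row 10: 3 empty cells -> not full
  row 11: 2 empty cells -> not full
Total rows cleared: 3

Answer: 3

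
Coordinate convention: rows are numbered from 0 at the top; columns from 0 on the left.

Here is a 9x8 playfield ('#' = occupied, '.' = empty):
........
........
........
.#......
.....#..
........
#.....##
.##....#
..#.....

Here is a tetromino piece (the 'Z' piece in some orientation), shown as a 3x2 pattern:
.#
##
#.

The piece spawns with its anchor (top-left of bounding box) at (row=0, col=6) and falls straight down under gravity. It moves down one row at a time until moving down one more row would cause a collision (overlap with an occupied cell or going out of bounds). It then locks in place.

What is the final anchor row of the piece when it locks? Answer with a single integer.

Spawn at (row=0, col=6). Try each row:
  row 0: fits
  row 1: fits
  row 2: fits
  row 3: fits
  row 4: blocked -> lock at row 3

Answer: 3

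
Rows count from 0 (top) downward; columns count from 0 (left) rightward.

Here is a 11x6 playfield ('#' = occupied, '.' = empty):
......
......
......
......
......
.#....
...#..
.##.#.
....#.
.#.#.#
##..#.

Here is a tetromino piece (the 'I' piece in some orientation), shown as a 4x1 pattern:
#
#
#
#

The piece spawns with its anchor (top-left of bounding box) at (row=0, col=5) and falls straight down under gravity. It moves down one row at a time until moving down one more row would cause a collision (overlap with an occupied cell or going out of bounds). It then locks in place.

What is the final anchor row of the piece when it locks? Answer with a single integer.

Answer: 5

Derivation:
Spawn at (row=0, col=5). Try each row:
  row 0: fits
  row 1: fits
  row 2: fits
  row 3: fits
  row 4: fits
  row 5: fits
  row 6: blocked -> lock at row 5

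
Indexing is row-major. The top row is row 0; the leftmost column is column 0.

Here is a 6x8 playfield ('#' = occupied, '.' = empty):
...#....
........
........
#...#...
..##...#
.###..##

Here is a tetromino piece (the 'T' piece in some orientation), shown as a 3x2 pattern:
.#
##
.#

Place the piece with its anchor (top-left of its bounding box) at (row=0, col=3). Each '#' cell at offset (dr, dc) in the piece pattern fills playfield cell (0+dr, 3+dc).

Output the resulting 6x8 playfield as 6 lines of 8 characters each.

Fill (0+0,3+1) = (0,4)
Fill (0+1,3+0) = (1,3)
Fill (0+1,3+1) = (1,4)
Fill (0+2,3+1) = (2,4)

Answer: ...##...
...##...
....#...
#...#...
..##...#
.###..##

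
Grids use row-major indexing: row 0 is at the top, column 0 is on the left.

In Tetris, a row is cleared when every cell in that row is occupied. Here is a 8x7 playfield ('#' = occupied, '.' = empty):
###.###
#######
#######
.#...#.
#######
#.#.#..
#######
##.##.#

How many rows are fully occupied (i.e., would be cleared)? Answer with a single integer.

Answer: 4

Derivation:
Check each row:
  row 0: 1 empty cell -> not full
  row 1: 0 empty cells -> FULL (clear)
  row 2: 0 empty cells -> FULL (clear)
  row 3: 5 empty cells -> not full
  row 4: 0 empty cells -> FULL (clear)
  row 5: 4 empty cells -> not full
  row 6: 0 empty cells -> FULL (clear)
  row 7: 2 empty cells -> not full
Total rows cleared: 4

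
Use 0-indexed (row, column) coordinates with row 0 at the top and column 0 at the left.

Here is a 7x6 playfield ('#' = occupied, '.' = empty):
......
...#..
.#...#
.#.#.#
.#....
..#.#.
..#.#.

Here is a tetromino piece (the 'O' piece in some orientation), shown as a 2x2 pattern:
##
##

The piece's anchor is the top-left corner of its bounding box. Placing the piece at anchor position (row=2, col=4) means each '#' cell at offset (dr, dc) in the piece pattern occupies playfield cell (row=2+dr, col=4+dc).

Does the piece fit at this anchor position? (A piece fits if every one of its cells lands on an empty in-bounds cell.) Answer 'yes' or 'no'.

Check each piece cell at anchor (2, 4):
  offset (0,0) -> (2,4): empty -> OK
  offset (0,1) -> (2,5): occupied ('#') -> FAIL
  offset (1,0) -> (3,4): empty -> OK
  offset (1,1) -> (3,5): occupied ('#') -> FAIL
All cells valid: no

Answer: no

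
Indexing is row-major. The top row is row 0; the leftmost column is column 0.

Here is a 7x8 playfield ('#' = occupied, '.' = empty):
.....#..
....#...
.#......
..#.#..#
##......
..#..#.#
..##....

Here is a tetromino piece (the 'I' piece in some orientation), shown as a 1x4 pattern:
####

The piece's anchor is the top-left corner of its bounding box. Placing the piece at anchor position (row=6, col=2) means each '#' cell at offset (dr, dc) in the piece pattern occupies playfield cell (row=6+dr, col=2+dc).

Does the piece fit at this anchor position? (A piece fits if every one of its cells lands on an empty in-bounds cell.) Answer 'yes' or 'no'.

Answer: no

Derivation:
Check each piece cell at anchor (6, 2):
  offset (0,0) -> (6,2): occupied ('#') -> FAIL
  offset (0,1) -> (6,3): occupied ('#') -> FAIL
  offset (0,2) -> (6,4): empty -> OK
  offset (0,3) -> (6,5): empty -> OK
All cells valid: no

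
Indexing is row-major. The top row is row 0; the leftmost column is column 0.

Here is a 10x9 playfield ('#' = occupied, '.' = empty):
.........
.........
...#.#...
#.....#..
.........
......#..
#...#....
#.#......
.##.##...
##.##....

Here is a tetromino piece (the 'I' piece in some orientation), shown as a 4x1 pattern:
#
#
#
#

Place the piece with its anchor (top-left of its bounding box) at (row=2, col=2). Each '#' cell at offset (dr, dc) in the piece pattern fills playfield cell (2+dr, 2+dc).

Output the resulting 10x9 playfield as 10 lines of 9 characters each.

Answer: .........
.........
..##.#...
#.#...#..
..#......
..#...#..
#...#....
#.#......
.##.##...
##.##....

Derivation:
Fill (2+0,2+0) = (2,2)
Fill (2+1,2+0) = (3,2)
Fill (2+2,2+0) = (4,2)
Fill (2+3,2+0) = (5,2)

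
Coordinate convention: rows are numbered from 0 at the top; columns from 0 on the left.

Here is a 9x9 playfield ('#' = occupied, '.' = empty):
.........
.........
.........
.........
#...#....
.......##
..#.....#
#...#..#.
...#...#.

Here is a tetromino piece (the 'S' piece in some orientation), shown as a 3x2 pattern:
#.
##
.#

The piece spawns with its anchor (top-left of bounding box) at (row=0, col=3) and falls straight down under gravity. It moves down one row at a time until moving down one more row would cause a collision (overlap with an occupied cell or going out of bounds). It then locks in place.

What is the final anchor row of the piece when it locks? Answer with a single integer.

Spawn at (row=0, col=3). Try each row:
  row 0: fits
  row 1: fits
  row 2: blocked -> lock at row 1

Answer: 1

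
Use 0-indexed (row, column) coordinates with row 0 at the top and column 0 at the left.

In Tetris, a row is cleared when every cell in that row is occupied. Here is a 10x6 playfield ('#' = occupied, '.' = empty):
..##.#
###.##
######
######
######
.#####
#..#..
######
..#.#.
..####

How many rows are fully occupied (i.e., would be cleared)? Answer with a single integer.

Answer: 4

Derivation:
Check each row:
  row 0: 3 empty cells -> not full
  row 1: 1 empty cell -> not full
  row 2: 0 empty cells -> FULL (clear)
  row 3: 0 empty cells -> FULL (clear)
  row 4: 0 empty cells -> FULL (clear)
  row 5: 1 empty cell -> not full
  row 6: 4 empty cells -> not full
  row 7: 0 empty cells -> FULL (clear)
  row 8: 4 empty cells -> not full
  row 9: 2 empty cells -> not full
Total rows cleared: 4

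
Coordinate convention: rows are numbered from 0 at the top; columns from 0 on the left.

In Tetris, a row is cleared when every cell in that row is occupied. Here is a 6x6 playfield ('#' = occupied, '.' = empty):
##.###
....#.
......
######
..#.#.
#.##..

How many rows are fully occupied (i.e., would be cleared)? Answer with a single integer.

Answer: 1

Derivation:
Check each row:
  row 0: 1 empty cell -> not full
  row 1: 5 empty cells -> not full
  row 2: 6 empty cells -> not full
  row 3: 0 empty cells -> FULL (clear)
  row 4: 4 empty cells -> not full
  row 5: 3 empty cells -> not full
Total rows cleared: 1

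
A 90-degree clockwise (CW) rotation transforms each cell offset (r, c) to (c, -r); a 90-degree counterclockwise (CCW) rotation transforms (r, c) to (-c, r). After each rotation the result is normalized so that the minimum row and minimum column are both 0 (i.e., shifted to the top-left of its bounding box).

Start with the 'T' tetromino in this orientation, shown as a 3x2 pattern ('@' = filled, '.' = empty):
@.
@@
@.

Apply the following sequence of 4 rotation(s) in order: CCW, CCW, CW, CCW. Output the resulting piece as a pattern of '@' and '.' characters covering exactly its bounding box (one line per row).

Answer: .@
@@
.@

Derivation:
Start:
@.
@@
@.
After rotation 1 (CCW):
.@.
@@@
After rotation 2 (CCW):
.@
@@
.@
After rotation 3 (CW):
.@.
@@@
After rotation 4 (CCW):
.@
@@
.@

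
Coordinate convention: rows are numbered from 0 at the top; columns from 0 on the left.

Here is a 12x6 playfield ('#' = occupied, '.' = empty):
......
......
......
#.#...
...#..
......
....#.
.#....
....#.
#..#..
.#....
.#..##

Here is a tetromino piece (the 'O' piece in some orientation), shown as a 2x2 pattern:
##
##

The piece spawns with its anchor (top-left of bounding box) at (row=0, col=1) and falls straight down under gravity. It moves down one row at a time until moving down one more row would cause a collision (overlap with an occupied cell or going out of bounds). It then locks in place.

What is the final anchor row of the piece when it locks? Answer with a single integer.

Spawn at (row=0, col=1). Try each row:
  row 0: fits
  row 1: fits
  row 2: blocked -> lock at row 1

Answer: 1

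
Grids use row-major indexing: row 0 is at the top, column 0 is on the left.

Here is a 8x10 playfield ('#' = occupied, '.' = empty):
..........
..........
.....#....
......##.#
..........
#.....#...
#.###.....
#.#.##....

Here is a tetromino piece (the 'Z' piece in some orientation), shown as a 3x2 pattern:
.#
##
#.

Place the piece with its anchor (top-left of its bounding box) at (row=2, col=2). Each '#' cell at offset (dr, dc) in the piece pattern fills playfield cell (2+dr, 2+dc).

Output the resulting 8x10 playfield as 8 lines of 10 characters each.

Answer: ..........
..........
...#.#....
..##..##.#
..#.......
#.....#...
#.###.....
#.#.##....

Derivation:
Fill (2+0,2+1) = (2,3)
Fill (2+1,2+0) = (3,2)
Fill (2+1,2+1) = (3,3)
Fill (2+2,2+0) = (4,2)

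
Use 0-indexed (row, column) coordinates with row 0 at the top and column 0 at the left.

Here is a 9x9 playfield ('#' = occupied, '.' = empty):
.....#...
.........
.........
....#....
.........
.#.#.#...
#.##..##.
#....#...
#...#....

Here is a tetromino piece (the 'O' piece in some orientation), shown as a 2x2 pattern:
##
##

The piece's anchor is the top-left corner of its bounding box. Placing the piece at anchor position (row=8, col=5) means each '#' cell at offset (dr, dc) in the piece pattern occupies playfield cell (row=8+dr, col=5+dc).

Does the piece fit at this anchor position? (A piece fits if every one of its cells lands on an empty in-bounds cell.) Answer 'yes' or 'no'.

Check each piece cell at anchor (8, 5):
  offset (0,0) -> (8,5): empty -> OK
  offset (0,1) -> (8,6): empty -> OK
  offset (1,0) -> (9,5): out of bounds -> FAIL
  offset (1,1) -> (9,6): out of bounds -> FAIL
All cells valid: no

Answer: no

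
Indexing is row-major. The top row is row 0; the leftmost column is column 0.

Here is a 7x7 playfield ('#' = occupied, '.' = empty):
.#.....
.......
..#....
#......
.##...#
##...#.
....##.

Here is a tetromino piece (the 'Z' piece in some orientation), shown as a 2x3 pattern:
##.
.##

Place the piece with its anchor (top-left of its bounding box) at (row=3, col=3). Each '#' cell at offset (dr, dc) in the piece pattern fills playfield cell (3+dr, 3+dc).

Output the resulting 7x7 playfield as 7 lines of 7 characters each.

Fill (3+0,3+0) = (3,3)
Fill (3+0,3+1) = (3,4)
Fill (3+1,3+1) = (4,4)
Fill (3+1,3+2) = (4,5)

Answer: .#.....
.......
..#....
#..##..
.##.###
##...#.
....##.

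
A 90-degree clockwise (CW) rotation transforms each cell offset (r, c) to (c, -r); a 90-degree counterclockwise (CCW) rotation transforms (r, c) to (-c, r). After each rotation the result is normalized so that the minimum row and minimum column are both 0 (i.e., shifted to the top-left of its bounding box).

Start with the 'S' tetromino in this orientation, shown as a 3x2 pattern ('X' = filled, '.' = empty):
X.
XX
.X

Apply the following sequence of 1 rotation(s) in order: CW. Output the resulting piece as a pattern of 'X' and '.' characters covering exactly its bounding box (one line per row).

Answer: .XX
XX.

Derivation:
Start:
X.
XX
.X
After rotation 1 (CW):
.XX
XX.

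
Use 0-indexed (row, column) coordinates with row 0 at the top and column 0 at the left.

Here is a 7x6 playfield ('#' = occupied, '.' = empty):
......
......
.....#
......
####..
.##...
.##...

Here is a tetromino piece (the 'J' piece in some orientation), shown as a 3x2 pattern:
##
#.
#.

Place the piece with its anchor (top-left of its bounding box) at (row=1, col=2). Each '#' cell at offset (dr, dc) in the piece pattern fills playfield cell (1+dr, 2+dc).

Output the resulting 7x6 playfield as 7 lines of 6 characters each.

Fill (1+0,2+0) = (1,2)
Fill (1+0,2+1) = (1,3)
Fill (1+1,2+0) = (2,2)
Fill (1+2,2+0) = (3,2)

Answer: ......
..##..
..#..#
..#...
####..
.##...
.##...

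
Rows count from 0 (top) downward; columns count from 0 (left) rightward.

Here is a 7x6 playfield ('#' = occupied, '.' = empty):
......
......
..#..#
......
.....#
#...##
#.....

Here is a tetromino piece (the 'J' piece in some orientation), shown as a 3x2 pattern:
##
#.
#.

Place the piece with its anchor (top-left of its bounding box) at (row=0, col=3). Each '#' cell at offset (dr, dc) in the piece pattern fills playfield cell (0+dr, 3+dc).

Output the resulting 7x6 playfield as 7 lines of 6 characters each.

Answer: ...##.
...#..
..##.#
......
.....#
#...##
#.....

Derivation:
Fill (0+0,3+0) = (0,3)
Fill (0+0,3+1) = (0,4)
Fill (0+1,3+0) = (1,3)
Fill (0+2,3+0) = (2,3)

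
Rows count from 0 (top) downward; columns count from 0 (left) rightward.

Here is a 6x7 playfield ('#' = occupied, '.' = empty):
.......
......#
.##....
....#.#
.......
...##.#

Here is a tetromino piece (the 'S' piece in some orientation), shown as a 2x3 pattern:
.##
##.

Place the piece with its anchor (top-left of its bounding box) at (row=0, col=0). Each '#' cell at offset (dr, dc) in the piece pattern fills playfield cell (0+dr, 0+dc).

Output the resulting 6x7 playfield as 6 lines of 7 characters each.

Answer: .##....
##....#
.##....
....#.#
.......
...##.#

Derivation:
Fill (0+0,0+1) = (0,1)
Fill (0+0,0+2) = (0,2)
Fill (0+1,0+0) = (1,0)
Fill (0+1,0+1) = (1,1)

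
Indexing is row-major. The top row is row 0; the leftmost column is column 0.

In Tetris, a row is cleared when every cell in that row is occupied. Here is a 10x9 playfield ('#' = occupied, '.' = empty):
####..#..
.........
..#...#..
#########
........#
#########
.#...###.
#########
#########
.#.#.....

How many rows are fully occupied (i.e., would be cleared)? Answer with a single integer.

Check each row:
  row 0: 4 empty cells -> not full
  row 1: 9 empty cells -> not full
  row 2: 7 empty cells -> not full
  row 3: 0 empty cells -> FULL (clear)
  row 4: 8 empty cells -> not full
  row 5: 0 empty cells -> FULL (clear)
  row 6: 5 empty cells -> not full
  row 7: 0 empty cells -> FULL (clear)
  row 8: 0 empty cells -> FULL (clear)
  row 9: 7 empty cells -> not full
Total rows cleared: 4

Answer: 4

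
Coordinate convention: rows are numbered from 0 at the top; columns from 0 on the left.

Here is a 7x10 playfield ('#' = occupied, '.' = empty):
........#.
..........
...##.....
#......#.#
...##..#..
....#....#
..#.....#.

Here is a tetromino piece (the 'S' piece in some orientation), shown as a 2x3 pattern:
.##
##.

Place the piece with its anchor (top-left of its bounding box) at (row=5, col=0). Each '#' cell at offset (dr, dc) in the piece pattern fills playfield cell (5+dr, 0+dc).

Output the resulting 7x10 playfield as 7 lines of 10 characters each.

Answer: ........#.
..........
...##.....
#......#.#
...##..#..
.##.#....#
###.....#.

Derivation:
Fill (5+0,0+1) = (5,1)
Fill (5+0,0+2) = (5,2)
Fill (5+1,0+0) = (6,0)
Fill (5+1,0+1) = (6,1)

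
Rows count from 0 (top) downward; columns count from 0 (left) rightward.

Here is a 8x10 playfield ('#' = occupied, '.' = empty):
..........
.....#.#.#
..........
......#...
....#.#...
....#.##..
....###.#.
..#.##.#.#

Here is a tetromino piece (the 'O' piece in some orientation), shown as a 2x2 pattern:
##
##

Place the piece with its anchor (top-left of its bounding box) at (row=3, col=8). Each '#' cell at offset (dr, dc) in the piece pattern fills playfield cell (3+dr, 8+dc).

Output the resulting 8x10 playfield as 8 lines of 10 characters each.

Answer: ..........
.....#.#.#
..........
......#.##
....#.#.##
....#.##..
....###.#.
..#.##.#.#

Derivation:
Fill (3+0,8+0) = (3,8)
Fill (3+0,8+1) = (3,9)
Fill (3+1,8+0) = (4,8)
Fill (3+1,8+1) = (4,9)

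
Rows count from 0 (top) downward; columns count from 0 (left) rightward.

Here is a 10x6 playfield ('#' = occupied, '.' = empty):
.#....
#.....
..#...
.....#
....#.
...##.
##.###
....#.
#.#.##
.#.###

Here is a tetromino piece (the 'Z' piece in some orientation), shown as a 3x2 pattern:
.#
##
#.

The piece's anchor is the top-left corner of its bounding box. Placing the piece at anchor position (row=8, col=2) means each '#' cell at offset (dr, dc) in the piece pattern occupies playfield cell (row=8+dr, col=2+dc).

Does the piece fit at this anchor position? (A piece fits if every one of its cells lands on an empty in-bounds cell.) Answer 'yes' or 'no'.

Check each piece cell at anchor (8, 2):
  offset (0,1) -> (8,3): empty -> OK
  offset (1,0) -> (9,2): empty -> OK
  offset (1,1) -> (9,3): occupied ('#') -> FAIL
  offset (2,0) -> (10,2): out of bounds -> FAIL
All cells valid: no

Answer: no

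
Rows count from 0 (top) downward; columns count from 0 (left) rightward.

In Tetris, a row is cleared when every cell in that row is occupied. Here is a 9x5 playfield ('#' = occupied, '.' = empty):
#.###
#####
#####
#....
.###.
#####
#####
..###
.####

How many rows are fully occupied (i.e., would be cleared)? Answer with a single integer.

Check each row:
  row 0: 1 empty cell -> not full
  row 1: 0 empty cells -> FULL (clear)
  row 2: 0 empty cells -> FULL (clear)
  row 3: 4 empty cells -> not full
  row 4: 2 empty cells -> not full
  row 5: 0 empty cells -> FULL (clear)
  row 6: 0 empty cells -> FULL (clear)
  row 7: 2 empty cells -> not full
  row 8: 1 empty cell -> not full
Total rows cleared: 4

Answer: 4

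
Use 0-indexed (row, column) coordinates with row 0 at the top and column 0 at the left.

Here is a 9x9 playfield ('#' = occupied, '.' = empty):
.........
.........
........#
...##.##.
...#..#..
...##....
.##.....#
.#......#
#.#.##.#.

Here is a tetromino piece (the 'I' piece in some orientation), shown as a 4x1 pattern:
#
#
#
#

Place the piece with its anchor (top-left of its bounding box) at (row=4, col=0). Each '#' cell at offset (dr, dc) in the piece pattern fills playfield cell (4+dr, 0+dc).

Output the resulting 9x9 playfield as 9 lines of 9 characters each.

Fill (4+0,0+0) = (4,0)
Fill (4+1,0+0) = (5,0)
Fill (4+2,0+0) = (6,0)
Fill (4+3,0+0) = (7,0)

Answer: .........
.........
........#
...##.##.
#..#..#..
#..##....
###.....#
##......#
#.#.##.#.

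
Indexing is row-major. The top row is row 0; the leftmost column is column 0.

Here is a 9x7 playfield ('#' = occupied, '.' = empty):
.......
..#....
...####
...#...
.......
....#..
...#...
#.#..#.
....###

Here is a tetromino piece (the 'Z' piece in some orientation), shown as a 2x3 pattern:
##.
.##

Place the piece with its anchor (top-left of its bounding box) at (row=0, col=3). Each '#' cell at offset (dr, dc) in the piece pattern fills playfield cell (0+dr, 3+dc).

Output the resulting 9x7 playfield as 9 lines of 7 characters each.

Answer: ...##..
..#.##.
...####
...#...
.......
....#..
...#...
#.#..#.
....###

Derivation:
Fill (0+0,3+0) = (0,3)
Fill (0+0,3+1) = (0,4)
Fill (0+1,3+1) = (1,4)
Fill (0+1,3+2) = (1,5)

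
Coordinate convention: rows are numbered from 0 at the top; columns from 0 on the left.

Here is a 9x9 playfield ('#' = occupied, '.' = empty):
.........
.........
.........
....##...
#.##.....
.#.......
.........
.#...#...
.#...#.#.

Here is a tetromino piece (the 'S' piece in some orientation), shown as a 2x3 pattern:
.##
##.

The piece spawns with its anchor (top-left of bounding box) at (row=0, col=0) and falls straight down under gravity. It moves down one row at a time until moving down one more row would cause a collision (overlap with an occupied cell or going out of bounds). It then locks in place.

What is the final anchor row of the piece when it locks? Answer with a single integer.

Spawn at (row=0, col=0). Try each row:
  row 0: fits
  row 1: fits
  row 2: fits
  row 3: blocked -> lock at row 2

Answer: 2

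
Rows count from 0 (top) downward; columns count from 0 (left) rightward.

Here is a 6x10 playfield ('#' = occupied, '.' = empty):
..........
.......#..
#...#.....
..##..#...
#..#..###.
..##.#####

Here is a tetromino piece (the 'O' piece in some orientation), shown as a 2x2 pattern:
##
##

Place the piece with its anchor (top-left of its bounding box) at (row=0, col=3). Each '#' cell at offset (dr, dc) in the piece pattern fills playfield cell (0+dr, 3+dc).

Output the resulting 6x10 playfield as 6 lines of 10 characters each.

Fill (0+0,3+0) = (0,3)
Fill (0+0,3+1) = (0,4)
Fill (0+1,3+0) = (1,3)
Fill (0+1,3+1) = (1,4)

Answer: ...##.....
...##..#..
#...#.....
..##..#...
#..#..###.
..##.#####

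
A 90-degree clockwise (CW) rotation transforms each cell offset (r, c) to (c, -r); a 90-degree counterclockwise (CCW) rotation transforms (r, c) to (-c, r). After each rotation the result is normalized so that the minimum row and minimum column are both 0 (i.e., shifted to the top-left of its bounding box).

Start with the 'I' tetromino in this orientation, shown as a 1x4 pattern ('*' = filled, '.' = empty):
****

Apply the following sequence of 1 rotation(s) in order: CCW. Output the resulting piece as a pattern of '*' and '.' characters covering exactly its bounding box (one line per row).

Start:
****
After rotation 1 (CCW):
*
*
*
*

Answer: *
*
*
*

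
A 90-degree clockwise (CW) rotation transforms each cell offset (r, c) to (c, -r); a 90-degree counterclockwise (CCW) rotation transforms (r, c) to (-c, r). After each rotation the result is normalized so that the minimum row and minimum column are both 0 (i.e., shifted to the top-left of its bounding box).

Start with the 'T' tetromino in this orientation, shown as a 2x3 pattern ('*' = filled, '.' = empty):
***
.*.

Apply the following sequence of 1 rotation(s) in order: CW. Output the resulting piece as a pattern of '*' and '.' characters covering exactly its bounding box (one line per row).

Start:
***
.*.
After rotation 1 (CW):
.*
**
.*

Answer: .*
**
.*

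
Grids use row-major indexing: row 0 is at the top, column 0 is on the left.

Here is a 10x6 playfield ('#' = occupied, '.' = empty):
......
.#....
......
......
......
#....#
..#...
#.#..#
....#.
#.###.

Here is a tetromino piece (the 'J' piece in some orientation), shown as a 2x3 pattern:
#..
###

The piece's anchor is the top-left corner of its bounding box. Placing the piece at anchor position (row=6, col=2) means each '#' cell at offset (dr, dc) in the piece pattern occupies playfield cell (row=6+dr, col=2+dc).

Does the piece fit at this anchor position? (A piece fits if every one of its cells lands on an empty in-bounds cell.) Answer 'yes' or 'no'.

Answer: no

Derivation:
Check each piece cell at anchor (6, 2):
  offset (0,0) -> (6,2): occupied ('#') -> FAIL
  offset (1,0) -> (7,2): occupied ('#') -> FAIL
  offset (1,1) -> (7,3): empty -> OK
  offset (1,2) -> (7,4): empty -> OK
All cells valid: no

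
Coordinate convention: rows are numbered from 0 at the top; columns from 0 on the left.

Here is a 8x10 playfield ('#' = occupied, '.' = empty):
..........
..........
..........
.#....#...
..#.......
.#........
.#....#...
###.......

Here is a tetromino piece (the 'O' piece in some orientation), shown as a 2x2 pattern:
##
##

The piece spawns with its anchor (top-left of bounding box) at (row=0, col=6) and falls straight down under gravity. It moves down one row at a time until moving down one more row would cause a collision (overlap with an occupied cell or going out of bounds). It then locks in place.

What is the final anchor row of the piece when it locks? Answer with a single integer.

Answer: 1

Derivation:
Spawn at (row=0, col=6). Try each row:
  row 0: fits
  row 1: fits
  row 2: blocked -> lock at row 1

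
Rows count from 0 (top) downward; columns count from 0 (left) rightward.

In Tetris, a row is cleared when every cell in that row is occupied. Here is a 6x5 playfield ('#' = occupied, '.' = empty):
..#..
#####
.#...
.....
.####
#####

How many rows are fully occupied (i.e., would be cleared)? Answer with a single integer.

Answer: 2

Derivation:
Check each row:
  row 0: 4 empty cells -> not full
  row 1: 0 empty cells -> FULL (clear)
  row 2: 4 empty cells -> not full
  row 3: 5 empty cells -> not full
  row 4: 1 empty cell -> not full
  row 5: 0 empty cells -> FULL (clear)
Total rows cleared: 2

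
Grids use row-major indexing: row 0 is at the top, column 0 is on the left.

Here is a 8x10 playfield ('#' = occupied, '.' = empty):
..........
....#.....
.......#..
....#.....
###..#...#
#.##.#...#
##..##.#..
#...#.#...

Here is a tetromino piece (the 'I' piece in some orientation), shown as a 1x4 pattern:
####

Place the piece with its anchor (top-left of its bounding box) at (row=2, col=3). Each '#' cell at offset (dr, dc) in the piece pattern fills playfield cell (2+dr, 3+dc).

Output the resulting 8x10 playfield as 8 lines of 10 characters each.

Fill (2+0,3+0) = (2,3)
Fill (2+0,3+1) = (2,4)
Fill (2+0,3+2) = (2,5)
Fill (2+0,3+3) = (2,6)

Answer: ..........
....#.....
...#####..
....#.....
###..#...#
#.##.#...#
##..##.#..
#...#.#...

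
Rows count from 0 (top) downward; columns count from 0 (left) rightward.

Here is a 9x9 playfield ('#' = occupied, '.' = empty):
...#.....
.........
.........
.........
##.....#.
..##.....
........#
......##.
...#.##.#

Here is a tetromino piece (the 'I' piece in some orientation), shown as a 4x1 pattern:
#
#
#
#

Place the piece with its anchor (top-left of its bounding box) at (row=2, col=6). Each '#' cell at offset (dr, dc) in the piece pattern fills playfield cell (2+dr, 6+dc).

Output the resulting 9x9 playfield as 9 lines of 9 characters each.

Answer: ...#.....
.........
......#..
......#..
##....##.
..##..#..
........#
......##.
...#.##.#

Derivation:
Fill (2+0,6+0) = (2,6)
Fill (2+1,6+0) = (3,6)
Fill (2+2,6+0) = (4,6)
Fill (2+3,6+0) = (5,6)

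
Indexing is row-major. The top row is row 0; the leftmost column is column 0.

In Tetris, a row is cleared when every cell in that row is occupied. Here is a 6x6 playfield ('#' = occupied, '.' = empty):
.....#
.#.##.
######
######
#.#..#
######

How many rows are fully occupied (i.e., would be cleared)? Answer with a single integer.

Check each row:
  row 0: 5 empty cells -> not full
  row 1: 3 empty cells -> not full
  row 2: 0 empty cells -> FULL (clear)
  row 3: 0 empty cells -> FULL (clear)
  row 4: 3 empty cells -> not full
  row 5: 0 empty cells -> FULL (clear)
Total rows cleared: 3

Answer: 3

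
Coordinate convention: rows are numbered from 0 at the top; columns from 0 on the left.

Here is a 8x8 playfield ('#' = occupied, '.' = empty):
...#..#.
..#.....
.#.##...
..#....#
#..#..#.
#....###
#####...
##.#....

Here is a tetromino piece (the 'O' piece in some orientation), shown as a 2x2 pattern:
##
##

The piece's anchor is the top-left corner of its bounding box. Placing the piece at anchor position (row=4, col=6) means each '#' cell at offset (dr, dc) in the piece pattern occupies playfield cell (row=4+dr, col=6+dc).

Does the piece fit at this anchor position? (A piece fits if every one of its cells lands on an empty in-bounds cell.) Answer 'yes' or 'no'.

Check each piece cell at anchor (4, 6):
  offset (0,0) -> (4,6): occupied ('#') -> FAIL
  offset (0,1) -> (4,7): empty -> OK
  offset (1,0) -> (5,6): occupied ('#') -> FAIL
  offset (1,1) -> (5,7): occupied ('#') -> FAIL
All cells valid: no

Answer: no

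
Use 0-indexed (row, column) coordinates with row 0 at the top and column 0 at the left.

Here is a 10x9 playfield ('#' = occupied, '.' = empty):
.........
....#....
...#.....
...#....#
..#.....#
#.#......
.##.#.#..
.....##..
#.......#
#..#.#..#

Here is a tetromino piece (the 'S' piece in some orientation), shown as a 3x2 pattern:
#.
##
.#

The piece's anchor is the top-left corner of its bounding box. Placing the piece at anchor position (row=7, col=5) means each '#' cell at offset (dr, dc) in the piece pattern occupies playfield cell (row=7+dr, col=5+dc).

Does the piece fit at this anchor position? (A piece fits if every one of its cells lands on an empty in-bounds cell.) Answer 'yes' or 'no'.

Answer: no

Derivation:
Check each piece cell at anchor (7, 5):
  offset (0,0) -> (7,5): occupied ('#') -> FAIL
  offset (1,0) -> (8,5): empty -> OK
  offset (1,1) -> (8,6): empty -> OK
  offset (2,1) -> (9,6): empty -> OK
All cells valid: no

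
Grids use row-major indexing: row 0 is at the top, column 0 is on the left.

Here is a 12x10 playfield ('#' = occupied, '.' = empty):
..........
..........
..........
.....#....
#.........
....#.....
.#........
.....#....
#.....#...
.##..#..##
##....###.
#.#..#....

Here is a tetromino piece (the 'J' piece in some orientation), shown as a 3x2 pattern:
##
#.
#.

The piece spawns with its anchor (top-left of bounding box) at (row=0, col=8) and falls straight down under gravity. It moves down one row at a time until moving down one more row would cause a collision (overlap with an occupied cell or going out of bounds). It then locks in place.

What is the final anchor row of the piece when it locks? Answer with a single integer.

Spawn at (row=0, col=8). Try each row:
  row 0: fits
  row 1: fits
  row 2: fits
  row 3: fits
  row 4: fits
  row 5: fits
  row 6: fits
  row 7: blocked -> lock at row 6

Answer: 6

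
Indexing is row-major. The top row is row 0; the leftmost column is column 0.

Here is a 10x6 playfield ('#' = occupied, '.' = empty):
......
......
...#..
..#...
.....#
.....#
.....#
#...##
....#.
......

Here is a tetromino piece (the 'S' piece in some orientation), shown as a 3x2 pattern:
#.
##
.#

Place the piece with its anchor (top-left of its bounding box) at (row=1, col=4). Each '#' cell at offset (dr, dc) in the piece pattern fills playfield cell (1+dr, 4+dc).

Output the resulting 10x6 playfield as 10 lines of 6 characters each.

Answer: ......
....#.
...###
..#..#
.....#
.....#
.....#
#...##
....#.
......

Derivation:
Fill (1+0,4+0) = (1,4)
Fill (1+1,4+0) = (2,4)
Fill (1+1,4+1) = (2,5)
Fill (1+2,4+1) = (3,5)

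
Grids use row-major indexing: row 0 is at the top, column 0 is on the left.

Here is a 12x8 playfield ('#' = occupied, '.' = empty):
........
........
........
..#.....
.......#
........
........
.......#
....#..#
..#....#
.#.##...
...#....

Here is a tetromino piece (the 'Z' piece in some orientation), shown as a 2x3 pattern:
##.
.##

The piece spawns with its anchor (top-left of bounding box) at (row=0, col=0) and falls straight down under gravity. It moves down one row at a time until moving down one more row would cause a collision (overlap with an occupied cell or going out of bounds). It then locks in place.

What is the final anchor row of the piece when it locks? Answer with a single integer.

Spawn at (row=0, col=0). Try each row:
  row 0: fits
  row 1: fits
  row 2: blocked -> lock at row 1

Answer: 1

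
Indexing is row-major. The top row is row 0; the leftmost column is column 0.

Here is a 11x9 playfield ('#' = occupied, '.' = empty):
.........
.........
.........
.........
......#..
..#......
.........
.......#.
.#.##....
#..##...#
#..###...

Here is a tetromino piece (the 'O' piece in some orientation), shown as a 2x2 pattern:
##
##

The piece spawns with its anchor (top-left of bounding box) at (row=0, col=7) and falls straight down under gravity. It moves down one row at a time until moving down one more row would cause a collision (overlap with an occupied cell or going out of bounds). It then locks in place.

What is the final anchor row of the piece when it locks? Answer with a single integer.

Answer: 5

Derivation:
Spawn at (row=0, col=7). Try each row:
  row 0: fits
  row 1: fits
  row 2: fits
  row 3: fits
  row 4: fits
  row 5: fits
  row 6: blocked -> lock at row 5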